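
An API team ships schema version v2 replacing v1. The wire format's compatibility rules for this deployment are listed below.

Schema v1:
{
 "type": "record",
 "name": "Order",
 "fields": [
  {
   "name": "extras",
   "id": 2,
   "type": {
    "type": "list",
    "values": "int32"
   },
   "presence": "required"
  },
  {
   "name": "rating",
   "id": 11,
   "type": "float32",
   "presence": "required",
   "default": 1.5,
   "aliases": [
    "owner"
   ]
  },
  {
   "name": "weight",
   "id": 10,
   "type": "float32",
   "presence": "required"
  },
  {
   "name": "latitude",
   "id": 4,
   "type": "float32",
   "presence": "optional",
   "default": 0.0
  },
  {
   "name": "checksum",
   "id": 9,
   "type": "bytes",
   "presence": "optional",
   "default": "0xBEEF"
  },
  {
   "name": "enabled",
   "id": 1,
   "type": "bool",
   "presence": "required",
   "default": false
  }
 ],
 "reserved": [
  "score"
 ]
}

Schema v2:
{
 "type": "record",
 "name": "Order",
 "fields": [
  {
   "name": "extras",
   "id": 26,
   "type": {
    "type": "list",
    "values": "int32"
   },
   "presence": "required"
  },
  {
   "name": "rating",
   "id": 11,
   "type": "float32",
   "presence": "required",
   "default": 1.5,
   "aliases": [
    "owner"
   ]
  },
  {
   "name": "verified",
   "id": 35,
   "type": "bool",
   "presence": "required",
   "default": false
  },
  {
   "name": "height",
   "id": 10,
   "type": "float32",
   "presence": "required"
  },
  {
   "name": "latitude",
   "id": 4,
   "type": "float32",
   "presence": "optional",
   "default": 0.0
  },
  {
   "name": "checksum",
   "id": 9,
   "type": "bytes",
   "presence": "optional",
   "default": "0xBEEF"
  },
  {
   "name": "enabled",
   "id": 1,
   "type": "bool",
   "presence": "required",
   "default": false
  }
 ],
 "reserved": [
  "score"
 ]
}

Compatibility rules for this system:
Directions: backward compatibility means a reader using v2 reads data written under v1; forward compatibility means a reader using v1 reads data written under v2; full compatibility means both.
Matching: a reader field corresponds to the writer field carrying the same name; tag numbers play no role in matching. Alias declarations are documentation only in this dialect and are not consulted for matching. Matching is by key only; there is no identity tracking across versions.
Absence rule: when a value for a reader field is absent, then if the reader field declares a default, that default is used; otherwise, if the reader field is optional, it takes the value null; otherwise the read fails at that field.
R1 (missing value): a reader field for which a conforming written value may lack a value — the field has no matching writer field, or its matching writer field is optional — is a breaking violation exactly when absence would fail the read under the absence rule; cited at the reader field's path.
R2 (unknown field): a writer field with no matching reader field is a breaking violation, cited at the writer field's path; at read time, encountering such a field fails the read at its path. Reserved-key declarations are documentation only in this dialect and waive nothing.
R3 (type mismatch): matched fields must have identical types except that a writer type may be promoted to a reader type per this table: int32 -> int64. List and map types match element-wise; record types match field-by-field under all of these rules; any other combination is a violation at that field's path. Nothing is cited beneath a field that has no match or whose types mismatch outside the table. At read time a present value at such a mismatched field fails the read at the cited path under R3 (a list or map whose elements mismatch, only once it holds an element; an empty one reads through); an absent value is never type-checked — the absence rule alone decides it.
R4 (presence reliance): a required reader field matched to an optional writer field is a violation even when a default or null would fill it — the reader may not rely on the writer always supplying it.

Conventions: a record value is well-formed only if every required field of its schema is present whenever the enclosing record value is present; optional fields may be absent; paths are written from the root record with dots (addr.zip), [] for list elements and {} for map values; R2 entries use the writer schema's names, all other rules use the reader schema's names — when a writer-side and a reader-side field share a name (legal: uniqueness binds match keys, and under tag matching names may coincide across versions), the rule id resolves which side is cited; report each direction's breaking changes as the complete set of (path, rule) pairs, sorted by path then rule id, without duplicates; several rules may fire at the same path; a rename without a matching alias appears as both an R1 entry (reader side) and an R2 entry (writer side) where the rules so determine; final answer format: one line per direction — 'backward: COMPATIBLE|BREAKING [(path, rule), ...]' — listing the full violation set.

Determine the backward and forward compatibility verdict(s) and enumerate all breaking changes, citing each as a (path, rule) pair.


the writer's type comes first in each Order pair
backward on Order — v2 reading data written by v1:
  extras: paired with writer extras (list<int32> -> list<int32>; writer required)
  rating: paired with writer rating (float32 -> float32; writer required)
  verified: no writer-side match
  height: no writer-side match
  latitude: paired with writer latitude (float32 -> float32; writer optional)
  checksum: paired with writer checksum (bytes -> bytes; writer optional)
  enabled: paired with writer enabled (bool -> bool; writer required)
  writer field weight has no reader counterpart
  rule R1 violated at height
  rule R2 violated at weight
  backward on Order therefore BREAKING (2)
forward on Order — v1 reading data written by v2:
  extras: paired with writer extras (list<int32> -> list<int32>; writer required)
  rating: paired with writer rating (float32 -> float32; writer required)
  weight: no writer-side match
  latitude: paired with writer latitude (float32 -> float32; writer optional)
  checksum: paired with writer checksum (bytes -> bytes; writer optional)
  enabled: paired with writer enabled (bool -> bool; writer required)
  writer field verified has no reader counterpart
  writer field height has no reader counterpart
  rule R2 violated at height
  rule R2 violated at verified
  rule R1 violated at weight
  forward on Order therefore BREAKING (3)

backward: BREAKING [(height, R1), (weight, R2)]; forward: BREAKING [(height, R2), (verified, R2), (weight, R1)]


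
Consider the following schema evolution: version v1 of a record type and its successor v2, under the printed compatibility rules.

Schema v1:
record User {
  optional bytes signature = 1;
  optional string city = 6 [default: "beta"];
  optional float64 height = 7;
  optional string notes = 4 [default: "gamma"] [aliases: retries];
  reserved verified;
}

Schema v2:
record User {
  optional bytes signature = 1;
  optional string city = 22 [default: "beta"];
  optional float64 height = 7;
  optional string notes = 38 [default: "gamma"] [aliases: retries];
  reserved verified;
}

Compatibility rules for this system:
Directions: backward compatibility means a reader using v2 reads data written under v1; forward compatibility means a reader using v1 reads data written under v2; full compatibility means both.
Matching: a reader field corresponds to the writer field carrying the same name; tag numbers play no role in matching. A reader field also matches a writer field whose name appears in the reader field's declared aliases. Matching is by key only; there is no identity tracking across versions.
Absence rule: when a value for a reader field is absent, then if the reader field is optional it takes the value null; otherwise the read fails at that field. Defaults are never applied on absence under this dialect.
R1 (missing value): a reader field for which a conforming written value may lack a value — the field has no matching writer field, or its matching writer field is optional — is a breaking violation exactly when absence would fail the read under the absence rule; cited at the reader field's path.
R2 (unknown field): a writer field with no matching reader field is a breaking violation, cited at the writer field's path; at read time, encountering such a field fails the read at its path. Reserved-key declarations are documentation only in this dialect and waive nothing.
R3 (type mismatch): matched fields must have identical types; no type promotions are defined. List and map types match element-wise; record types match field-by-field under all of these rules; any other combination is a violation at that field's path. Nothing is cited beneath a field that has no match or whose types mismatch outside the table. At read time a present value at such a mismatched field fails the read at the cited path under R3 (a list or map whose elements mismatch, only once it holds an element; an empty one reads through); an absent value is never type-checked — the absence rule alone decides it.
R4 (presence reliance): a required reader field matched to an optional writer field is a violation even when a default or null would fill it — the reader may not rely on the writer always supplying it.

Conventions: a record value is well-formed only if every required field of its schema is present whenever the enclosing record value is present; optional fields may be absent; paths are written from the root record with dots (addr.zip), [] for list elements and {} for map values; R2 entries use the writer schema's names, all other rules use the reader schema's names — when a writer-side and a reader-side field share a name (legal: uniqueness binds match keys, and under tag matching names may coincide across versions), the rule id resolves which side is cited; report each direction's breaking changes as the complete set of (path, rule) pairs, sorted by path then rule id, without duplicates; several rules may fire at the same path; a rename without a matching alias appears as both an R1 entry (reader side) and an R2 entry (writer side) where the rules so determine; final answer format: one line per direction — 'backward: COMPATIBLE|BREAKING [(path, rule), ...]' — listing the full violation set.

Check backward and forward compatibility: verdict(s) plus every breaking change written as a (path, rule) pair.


backward: COMPATIBLE []; forward: COMPATIBLE []

in User below, arrows point writer -> reader
backward on User — v2 reading data written by v1:
  bytes -> bytes, writer optional: signature aligns to signature
  string -> string, writer optional: city aligns to city
  float64 -> float64, writer optional: height aligns to height
  string -> string, writer optional: notes aligns to notes
  nothing fires on User: backward is COMPATIBLE
forward on User — v1 reading data written by v2:
  bytes -> bytes, writer optional: signature aligns to signature
  string -> string, writer optional: city aligns to city
  float64 -> float64, writer optional: height aligns to height
  string -> string, writer optional: notes aligns to notes
  nothing fires on User: forward is COMPATIBLE


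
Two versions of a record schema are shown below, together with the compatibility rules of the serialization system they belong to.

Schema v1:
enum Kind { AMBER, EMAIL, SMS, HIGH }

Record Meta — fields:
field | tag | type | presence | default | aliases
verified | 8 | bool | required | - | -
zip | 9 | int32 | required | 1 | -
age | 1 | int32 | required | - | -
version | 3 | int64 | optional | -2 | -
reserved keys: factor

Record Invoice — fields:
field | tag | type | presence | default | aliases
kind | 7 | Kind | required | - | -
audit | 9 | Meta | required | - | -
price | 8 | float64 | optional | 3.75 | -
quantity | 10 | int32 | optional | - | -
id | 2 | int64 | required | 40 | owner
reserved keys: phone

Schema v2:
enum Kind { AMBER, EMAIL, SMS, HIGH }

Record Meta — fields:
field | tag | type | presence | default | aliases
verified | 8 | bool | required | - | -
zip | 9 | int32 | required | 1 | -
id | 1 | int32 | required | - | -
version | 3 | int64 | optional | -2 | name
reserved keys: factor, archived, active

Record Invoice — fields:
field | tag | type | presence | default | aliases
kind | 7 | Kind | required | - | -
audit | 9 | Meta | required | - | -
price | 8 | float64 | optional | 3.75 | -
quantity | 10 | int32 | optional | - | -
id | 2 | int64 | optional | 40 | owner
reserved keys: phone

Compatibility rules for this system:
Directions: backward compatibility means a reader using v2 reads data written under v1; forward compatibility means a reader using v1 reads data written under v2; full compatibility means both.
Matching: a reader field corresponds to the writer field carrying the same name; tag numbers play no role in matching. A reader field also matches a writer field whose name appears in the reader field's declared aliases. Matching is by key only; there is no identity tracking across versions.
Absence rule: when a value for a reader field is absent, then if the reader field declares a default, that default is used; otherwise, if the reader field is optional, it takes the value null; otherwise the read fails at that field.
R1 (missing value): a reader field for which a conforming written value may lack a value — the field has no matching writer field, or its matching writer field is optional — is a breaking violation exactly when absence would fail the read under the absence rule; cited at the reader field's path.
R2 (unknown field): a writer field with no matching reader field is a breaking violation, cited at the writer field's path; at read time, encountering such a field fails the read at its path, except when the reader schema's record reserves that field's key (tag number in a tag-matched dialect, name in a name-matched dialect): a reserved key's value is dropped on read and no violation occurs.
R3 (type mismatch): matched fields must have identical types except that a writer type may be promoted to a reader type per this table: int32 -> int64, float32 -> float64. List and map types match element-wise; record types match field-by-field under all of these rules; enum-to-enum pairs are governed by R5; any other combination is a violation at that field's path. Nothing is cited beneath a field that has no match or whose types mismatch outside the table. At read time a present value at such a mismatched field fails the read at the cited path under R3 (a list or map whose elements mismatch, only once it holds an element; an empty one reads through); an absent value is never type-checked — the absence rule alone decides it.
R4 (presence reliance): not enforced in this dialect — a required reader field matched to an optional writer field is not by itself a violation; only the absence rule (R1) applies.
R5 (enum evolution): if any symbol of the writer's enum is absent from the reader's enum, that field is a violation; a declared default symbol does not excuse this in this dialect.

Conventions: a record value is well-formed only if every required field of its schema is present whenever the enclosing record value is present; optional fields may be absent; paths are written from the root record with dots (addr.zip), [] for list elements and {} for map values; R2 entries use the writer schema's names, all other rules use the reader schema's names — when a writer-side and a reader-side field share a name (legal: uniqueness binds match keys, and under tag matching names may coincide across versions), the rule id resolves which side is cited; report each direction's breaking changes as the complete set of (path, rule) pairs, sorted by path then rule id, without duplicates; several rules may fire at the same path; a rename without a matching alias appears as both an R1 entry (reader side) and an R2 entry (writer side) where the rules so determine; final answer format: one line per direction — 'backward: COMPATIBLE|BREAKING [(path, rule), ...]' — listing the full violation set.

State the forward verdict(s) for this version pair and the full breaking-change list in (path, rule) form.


forward: BREAKING [(audit.age, R1), (audit.id, R2)]

arrows below run writer -> reader for Invoice
forward pass over Invoice, reader schema v1, writer schema v2:
  Kind -> Kind, writer required: kind aligns to kind
  Meta -> Meta, writer required: audit aligns to audit
  float64 -> float64, writer optional: price aligns to price
  int32 -> int32, writer optional: quantity aligns to quantity
  int64 -> int64, writer optional: id aligns to id
  bool -> bool, writer required: audit.verified aligns to audit.verified
  int32 -> int32, writer required: audit.zip aligns to audit.zip
  audit.age: no writer match
  int64 -> int64, writer optional: audit.version aligns to audit.version
  leftover writer field: audit.id
  rule R1 violated at audit.age
  rule R2 violated at audit.id
  => 2 violation(s): forward is BREAKING for Invoice
checking off the Invoice differences that do not matter here:
  field id in record Invoice: required changed to optional -> triggers nothing under Invoice's printed rules — same verdict


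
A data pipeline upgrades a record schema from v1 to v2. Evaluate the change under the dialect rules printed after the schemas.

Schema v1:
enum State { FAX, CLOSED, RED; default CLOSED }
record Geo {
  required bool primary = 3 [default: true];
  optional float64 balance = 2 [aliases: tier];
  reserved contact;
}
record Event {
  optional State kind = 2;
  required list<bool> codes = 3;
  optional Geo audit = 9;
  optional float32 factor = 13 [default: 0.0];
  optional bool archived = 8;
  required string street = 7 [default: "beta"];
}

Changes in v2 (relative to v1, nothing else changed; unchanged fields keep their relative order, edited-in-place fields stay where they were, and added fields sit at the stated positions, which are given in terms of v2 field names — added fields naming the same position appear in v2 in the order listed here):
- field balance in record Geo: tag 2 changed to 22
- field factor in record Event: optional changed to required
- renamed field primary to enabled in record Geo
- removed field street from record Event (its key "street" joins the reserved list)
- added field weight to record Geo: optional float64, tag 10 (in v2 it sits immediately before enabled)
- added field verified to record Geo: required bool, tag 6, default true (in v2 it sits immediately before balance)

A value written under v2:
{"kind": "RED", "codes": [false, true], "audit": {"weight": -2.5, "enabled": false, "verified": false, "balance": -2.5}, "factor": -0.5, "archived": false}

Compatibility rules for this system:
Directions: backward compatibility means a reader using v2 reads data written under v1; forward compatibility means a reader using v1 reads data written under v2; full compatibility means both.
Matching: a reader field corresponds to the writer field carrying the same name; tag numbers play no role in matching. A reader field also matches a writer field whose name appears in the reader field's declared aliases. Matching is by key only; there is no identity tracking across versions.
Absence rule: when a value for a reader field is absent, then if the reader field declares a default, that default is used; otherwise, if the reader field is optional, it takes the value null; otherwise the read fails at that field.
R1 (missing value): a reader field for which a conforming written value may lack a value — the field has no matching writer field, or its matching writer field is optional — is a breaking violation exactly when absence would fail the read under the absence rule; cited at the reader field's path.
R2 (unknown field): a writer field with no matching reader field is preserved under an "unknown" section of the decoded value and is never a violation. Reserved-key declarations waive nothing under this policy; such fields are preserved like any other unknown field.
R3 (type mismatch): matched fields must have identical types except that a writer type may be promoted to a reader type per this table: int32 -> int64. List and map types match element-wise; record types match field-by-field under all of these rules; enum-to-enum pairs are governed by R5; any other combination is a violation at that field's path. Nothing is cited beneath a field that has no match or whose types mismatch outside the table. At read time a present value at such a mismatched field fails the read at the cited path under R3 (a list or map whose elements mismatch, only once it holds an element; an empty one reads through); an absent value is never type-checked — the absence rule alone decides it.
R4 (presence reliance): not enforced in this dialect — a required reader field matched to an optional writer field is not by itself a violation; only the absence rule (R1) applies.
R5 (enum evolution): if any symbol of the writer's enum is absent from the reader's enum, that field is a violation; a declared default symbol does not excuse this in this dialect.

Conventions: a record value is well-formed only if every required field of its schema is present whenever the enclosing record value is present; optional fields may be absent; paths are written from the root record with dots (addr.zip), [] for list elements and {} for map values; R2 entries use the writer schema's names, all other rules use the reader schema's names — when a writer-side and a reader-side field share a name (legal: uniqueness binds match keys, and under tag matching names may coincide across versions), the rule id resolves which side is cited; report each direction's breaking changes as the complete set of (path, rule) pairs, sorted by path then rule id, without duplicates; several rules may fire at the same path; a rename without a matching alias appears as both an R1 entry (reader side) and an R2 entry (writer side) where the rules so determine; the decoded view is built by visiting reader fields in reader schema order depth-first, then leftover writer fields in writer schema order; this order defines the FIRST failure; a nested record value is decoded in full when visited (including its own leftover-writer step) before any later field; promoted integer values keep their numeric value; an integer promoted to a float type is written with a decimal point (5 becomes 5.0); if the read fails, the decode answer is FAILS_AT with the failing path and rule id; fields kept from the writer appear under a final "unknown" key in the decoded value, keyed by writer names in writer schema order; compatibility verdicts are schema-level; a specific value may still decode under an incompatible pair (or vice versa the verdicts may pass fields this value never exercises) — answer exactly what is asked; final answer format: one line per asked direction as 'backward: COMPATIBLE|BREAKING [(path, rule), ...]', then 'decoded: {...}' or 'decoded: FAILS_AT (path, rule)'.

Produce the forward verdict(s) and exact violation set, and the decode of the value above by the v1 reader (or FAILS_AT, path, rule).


arrows below run writer -> reader for Event
checking forward for Event: reader v1 against writer v2:
  kind: State -> State, writer optional; from kind
  codes: list<bool> -> list<bool>, writer required; from codes
  audit: Geo -> Geo, writer optional; from audit
  factor: float32 -> float32, writer required; from factor
  archived: bool -> bool, writer optional; from archived
  street: no writer-side match
  audit.primary: no writer-side match
  audit.balance: float64 -> float64, writer optional; from audit.balance
  writer audit.weight: unknown to reader
  writer audit.enabled: unknown to reader
  writer audit.verified: unknown to reader
  => no violations; forward on Event: COMPATIBLE
decode walk for Event under reader schema v1:
  kind := "RED"
  codes := [false, true]
  audit.primary := true (absent -> default)
  audit.balance := -2.5
  writer audit.weight: kept under "unknown"
  writer audit.enabled: kept under "unknown"
  writer audit.verified: kept under "unknown"
  factor := -0.5
  archived := false
  street := "beta" (absent -> default)
  => decoded: {"kind": "RED", "codes": [false, true], "audit": {"primary": true, "balance": -2.5, "unknown": {"weight": -2.5, "enabled": false, "verified": false}}, "factor": -0.5, "archived": false, "street": "beta"}
the rest of the Event diff is inert for this question:
  field balance in record Geo: tag 2 changed to 22 -> no rule fires on it in Event's dialect; the asked verdict holds
  field factor in record Event: optional changed to required -> no rule fires on it in Event's dialect; the asked verdict holds
  removed field street from record Event (its key "street" joins the reserved list) -> no rule fires on it in Event's dialect; the asked verdict holds

forward: COMPATIBLE []; decoded: {"kind": "RED", "codes": [false, true], "audit": {"primary": true, "balance": -2.5, "unknown": {"weight": -2.5, "enabled": false, "verified": false}}, "factor": -0.5, "archived": false, "street": "beta"}


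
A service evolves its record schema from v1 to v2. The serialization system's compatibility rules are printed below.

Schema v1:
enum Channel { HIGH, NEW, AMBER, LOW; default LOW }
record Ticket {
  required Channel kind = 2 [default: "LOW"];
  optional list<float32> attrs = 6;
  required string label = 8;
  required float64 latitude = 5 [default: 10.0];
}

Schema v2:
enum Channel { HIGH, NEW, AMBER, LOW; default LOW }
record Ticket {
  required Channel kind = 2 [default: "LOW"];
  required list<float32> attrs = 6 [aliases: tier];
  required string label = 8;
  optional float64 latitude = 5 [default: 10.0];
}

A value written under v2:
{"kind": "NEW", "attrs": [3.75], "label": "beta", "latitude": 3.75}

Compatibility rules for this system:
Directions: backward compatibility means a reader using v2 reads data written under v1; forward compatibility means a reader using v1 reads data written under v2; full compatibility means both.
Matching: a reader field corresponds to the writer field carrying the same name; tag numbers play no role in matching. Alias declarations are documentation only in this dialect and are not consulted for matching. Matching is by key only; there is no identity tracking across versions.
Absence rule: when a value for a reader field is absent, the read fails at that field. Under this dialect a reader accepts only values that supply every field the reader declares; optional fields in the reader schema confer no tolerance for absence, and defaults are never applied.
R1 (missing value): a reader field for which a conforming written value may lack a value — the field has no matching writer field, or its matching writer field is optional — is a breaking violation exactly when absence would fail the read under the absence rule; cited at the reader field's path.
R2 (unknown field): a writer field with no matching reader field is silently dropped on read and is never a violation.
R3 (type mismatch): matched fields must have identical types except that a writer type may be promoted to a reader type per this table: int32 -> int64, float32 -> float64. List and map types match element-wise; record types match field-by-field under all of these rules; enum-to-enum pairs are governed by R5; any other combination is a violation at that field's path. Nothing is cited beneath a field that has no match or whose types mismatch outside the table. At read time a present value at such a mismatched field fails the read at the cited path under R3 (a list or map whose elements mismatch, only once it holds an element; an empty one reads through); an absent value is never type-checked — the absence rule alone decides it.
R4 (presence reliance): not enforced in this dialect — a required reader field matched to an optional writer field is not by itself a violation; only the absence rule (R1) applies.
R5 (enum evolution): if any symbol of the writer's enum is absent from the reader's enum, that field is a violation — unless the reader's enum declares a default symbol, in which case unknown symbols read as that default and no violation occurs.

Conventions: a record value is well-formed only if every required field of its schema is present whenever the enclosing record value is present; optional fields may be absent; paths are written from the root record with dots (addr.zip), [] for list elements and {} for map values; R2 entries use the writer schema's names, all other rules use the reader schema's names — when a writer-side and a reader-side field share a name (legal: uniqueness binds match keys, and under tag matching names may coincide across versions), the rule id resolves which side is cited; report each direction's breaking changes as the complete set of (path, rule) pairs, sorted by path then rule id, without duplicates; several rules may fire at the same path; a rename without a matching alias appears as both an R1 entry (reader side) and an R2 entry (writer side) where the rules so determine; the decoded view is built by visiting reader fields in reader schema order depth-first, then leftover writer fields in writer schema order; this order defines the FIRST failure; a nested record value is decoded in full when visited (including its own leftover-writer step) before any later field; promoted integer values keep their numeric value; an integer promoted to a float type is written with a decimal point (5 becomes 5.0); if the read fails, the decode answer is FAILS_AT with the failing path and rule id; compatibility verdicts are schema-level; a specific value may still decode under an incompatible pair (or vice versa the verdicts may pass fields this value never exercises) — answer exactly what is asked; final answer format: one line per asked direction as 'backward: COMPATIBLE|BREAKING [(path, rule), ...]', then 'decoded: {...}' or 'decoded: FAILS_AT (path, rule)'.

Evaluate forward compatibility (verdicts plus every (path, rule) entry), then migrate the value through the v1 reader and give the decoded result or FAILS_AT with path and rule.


each type pair in Ticket: writer, then reader
forward for Ticket (reader v1, writer v2):
  kind <- kind (Channel -> Channel, writer required)
  attrs <- attrs (list<float32> -> list<float32>, writer required)
  label <- label (string -> string, writer required)
  latitude <- latitude (float64 -> float64, writer optional)
  rule R1 violated at latitude
  => 1 violation(s): forward is BREAKING for Ticket
migrating the Ticket value to v1:
  kind := "NEW"
  attrs := [3.75]
  label := "beta"
  latitude := 3.75
  => decoded: {"kind": "NEW", "attrs": [3.75], "label": "beta", "latitude": 3.75}

forward: BREAKING [(latitude, R1)]; decoded: {"kind": "NEW", "attrs": [3.75], "label": "beta", "latitude": 3.75}


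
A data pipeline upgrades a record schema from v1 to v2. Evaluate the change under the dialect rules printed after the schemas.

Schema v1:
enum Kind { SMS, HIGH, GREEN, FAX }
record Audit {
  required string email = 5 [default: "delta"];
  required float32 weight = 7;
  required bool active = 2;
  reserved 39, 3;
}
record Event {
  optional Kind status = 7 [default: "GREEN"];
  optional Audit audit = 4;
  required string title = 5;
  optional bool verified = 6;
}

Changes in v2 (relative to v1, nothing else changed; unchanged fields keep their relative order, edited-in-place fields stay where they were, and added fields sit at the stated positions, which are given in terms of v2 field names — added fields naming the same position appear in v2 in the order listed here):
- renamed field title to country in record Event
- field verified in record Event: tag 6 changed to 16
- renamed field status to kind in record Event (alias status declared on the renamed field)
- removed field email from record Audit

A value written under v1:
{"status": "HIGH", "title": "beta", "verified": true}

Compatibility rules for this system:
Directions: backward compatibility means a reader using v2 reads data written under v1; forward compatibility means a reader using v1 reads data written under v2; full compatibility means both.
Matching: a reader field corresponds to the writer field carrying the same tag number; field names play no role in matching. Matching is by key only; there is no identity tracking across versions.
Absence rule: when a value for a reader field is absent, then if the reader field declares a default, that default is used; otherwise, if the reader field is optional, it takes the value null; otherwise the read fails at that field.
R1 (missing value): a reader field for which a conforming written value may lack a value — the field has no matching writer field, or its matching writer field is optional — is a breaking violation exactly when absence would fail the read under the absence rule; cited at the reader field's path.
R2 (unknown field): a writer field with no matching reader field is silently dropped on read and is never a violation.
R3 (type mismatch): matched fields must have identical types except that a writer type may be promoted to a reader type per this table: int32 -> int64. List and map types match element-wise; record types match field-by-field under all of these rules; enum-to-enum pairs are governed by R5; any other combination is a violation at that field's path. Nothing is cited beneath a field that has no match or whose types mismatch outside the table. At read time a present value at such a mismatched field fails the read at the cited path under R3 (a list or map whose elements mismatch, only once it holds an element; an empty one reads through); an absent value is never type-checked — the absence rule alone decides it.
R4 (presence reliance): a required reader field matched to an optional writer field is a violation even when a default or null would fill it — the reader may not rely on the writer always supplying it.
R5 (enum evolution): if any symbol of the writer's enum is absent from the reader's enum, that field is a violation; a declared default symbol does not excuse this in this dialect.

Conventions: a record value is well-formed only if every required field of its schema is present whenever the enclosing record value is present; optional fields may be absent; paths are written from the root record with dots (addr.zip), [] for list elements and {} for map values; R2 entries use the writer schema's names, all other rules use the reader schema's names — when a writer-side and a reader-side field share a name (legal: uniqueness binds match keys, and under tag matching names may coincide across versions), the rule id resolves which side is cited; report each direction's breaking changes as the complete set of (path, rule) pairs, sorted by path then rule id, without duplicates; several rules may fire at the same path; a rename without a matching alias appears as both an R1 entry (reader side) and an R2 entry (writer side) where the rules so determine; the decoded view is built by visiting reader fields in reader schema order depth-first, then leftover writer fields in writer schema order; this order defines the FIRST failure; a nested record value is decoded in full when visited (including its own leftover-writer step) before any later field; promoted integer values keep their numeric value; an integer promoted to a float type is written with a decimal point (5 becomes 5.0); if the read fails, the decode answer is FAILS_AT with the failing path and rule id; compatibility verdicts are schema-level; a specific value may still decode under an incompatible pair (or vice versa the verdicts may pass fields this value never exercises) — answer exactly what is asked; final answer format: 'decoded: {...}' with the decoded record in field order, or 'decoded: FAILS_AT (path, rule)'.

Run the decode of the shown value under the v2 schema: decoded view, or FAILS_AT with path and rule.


decoded: {"kind": "HIGH", "audit": null, "country": "beta", "verified": null}

arrows below run writer -> reader for Event
migrating the Event value to v2:
  kind := "HIGH" (from writer status)
  audit := null (absent, optional -> null)
  country := "beta" (from writer title)
  verified := null (absent, optional -> null)
  writer verified: unknown -> dropped
  => decoded: {"kind": "HIGH", "audit": null, "country": "beta", "verified": null}
the rest of the Event diff is inert for this question:
  removed field email from record Audit -> fires no rule on Event under this dialect and leaves the result unchanged


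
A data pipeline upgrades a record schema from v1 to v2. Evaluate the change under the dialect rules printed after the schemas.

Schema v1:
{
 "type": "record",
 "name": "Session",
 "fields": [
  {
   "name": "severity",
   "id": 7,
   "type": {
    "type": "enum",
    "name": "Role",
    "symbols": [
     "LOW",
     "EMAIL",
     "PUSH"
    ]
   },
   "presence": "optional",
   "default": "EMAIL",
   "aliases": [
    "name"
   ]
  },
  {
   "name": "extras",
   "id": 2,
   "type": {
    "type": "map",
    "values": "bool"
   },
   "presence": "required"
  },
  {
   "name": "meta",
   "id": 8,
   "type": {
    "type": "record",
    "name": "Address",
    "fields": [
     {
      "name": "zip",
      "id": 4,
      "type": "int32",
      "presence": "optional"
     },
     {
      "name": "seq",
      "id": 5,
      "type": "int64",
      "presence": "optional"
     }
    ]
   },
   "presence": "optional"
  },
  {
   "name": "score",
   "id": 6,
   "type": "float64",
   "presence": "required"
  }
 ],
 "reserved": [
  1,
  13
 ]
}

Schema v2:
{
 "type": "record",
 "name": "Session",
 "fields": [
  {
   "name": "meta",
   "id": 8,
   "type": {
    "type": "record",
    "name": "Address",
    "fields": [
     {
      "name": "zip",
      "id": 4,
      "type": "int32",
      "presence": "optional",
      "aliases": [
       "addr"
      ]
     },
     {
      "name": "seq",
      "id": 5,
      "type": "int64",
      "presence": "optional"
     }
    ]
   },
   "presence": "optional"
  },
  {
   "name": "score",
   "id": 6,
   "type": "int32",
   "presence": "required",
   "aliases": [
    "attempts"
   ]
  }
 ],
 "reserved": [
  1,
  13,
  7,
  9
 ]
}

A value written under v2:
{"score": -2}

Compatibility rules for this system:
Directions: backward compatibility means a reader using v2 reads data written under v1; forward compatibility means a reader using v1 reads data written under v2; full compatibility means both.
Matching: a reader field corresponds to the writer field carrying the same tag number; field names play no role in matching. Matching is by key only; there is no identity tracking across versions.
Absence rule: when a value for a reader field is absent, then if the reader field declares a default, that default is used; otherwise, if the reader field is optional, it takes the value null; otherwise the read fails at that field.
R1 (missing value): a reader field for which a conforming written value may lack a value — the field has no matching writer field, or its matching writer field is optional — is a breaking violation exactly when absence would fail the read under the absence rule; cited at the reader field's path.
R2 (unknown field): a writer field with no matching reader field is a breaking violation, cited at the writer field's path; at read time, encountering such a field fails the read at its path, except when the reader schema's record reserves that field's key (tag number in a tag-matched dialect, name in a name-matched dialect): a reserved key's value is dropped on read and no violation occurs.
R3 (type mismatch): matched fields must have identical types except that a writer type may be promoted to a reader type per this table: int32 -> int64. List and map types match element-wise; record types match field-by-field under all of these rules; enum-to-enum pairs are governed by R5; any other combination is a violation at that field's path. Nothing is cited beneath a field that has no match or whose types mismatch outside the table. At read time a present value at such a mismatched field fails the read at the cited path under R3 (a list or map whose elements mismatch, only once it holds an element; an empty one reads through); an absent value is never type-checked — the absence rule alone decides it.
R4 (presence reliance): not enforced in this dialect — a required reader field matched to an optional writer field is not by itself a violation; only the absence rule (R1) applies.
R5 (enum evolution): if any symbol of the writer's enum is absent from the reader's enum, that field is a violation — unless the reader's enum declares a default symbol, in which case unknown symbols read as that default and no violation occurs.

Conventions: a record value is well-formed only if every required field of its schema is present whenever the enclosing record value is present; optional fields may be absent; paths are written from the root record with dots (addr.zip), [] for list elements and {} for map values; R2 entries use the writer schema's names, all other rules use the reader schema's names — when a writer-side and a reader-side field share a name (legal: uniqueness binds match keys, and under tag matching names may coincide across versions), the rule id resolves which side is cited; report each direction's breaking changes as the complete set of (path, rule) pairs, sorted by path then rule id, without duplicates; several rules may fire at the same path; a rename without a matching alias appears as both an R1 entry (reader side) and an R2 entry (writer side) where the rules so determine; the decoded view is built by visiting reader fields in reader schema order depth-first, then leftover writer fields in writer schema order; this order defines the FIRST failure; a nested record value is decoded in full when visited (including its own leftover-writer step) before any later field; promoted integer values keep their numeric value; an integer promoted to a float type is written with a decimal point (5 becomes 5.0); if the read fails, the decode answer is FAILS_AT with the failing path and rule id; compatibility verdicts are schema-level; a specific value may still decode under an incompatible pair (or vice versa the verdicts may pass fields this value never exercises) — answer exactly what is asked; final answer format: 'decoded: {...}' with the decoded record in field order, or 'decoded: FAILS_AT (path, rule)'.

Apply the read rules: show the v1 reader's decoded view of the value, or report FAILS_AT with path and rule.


the writer's type comes first in each Session pair
decode (reader v1):
  severity := "EMAIL" (missing; default applied)
  read fails at extras under R1 (no fill)
  => FAILS_AT (extras, R1)
remaining Session differences; none change what is asked:
  field score in record Session: type float64 changed to int32 -> matters for Session compatibility verdicts, not for this value's decode
  removed field severity from record Session (its key 7 joins the reserved list) -> triggers nothing under the printed rules; the Session answer is the same either way

decoded: FAILS_AT (extras, R1)
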